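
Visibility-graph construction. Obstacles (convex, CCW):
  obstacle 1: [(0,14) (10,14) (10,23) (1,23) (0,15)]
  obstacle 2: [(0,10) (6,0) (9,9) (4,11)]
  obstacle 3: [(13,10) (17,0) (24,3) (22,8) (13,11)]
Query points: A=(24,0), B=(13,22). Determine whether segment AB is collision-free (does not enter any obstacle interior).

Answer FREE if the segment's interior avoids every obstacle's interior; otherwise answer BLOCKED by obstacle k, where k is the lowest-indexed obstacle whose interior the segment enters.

Obstacle 1 [(0,14) (10,14) (10,23) (1,23) (0,15)]:
  edge (0,14)–(10,14): clear
  edge (10,14)–(10,23): clear
  edge (10,23)–(1,23): clear
  edge (1,23)–(0,15): clear
  edge (0,15)–(0,14): clear
  midpoint (37/2,11) outside
  → clear
Obstacle 2 [(0,10) (6,0) (9,9) (4,11)]:
  edge (0,10)–(6,0): clear
  edge (6,0)–(9,9): clear
  edge (9,9)–(4,11): clear
  edge (4,11)–(0,10): clear
  midpoint (37/2,11) outside
  → clear
Obstacle 3 [(13,10) (17,0) (24,3) (22,8) (13,11)]:
  edge (13,10)–(17,0): clear
  edge (17,0)–(24,3): crosses AB
  edge (24,3)–(22,8): clear
  edge (22,8)–(13,11): crosses AB
  edge (13,11)–(13,10): clear
  → BLOCKED

BLOCKED by obstacle 3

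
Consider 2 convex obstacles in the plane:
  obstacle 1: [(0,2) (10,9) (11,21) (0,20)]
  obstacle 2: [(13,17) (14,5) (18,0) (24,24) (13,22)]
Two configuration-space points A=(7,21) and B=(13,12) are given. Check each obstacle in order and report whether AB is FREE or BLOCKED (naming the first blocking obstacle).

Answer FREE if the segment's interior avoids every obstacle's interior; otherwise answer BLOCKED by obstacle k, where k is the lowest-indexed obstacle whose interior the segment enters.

Obstacle 1 [(0,2) (10,9) (11,21) (0,20)]:
  edge (0,2)–(10,9): clear
  edge (10,9)–(11,21): crosses AB
  edge (11,21)–(0,20): crosses AB
  edge (0,20)–(0,2): clear
  → BLOCKED
Obstacle 2 [(13,17) (14,5) (18,0) (24,24) (13,22)]:
  edge (13,17)–(14,5): clear
  edge (14,5)–(18,0): clear
  edge (18,0)–(24,24): clear
  edge (24,24)–(13,22): clear
  edge (13,22)–(13,17): clear
  midpoint (10,33/2) outside
  → clear

BLOCKED by obstacle 1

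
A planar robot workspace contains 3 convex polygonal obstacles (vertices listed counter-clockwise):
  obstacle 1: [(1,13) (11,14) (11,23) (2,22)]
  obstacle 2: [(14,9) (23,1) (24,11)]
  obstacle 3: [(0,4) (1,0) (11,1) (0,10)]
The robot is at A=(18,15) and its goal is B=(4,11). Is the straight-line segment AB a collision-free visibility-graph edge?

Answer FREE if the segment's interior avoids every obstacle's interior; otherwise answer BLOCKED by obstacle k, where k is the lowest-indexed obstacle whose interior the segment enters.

Obstacle 1 [(1,13) (11,14) (11,23) (2,22)]:
  edge (1,13)–(11,14): clear
  edge (11,14)–(11,23): clear
  edge (11,23)–(2,22): clear
  edge (2,22)–(1,13): clear
  midpoint (11,13) outside
  → clear
Obstacle 2 [(14,9) (23,1) (24,11)]:
  edge (14,9)–(23,1): clear
  edge (23,1)–(24,11): clear
  edge (24,11)–(14,9): clear
  midpoint (11,13) outside
  → clear
Obstacle 3 [(0,4) (1,0) (11,1) (0,10)]:
  edge (0,4)–(1,0): clear
  edge (1,0)–(11,1): clear
  edge (11,1)–(0,10): clear
  edge (0,10)–(0,4): clear
  midpoint (11,13) outside
  → clear

FREE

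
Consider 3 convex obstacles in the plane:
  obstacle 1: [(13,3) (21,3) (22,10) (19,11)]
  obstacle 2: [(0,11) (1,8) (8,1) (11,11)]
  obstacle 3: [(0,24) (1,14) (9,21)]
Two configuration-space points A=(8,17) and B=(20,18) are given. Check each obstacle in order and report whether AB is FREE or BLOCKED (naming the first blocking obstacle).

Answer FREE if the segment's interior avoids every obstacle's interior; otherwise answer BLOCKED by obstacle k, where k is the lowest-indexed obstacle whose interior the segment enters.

Obstacle 1 [(13,3) (21,3) (22,10) (19,11)]:
  edge (13,3)–(21,3): clear
  edge (21,3)–(22,10): clear
  edge (22,10)–(19,11): clear
  edge (19,11)–(13,3): clear
  midpoint (14,35/2) outside
  → clear
Obstacle 2 [(0,11) (1,8) (8,1) (11,11)]:
  edge (0,11)–(1,8): clear
  edge (1,8)–(8,1): clear
  edge (8,1)–(11,11): clear
  edge (11,11)–(0,11): clear
  midpoint (14,35/2) outside
  → clear
Obstacle 3 [(0,24) (1,14) (9,21)]:
  edge (0,24)–(1,14): clear
  edge (1,14)–(9,21): clear
  edge (9,21)–(0,24): clear
  midpoint (14,35/2) outside
  → clear

FREE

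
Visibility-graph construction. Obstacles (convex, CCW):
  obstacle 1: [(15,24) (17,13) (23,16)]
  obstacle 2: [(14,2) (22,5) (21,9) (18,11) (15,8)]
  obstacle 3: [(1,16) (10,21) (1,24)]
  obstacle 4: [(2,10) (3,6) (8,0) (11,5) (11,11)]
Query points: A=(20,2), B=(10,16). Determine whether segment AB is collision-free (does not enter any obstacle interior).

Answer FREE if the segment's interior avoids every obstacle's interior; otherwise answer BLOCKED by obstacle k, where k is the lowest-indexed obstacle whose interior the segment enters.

BLOCKED by obstacle 2

Obstacle 1 [(15,24) (17,13) (23,16)]:
  edge (15,24)–(17,13): clear
  edge (17,13)–(23,16): clear
  edge (23,16)–(15,24): clear
  midpoint (15,9) outside
  → clear
Obstacle 2 [(14,2) (22,5) (21,9) (18,11) (15,8)]:
  edge (14,2)–(22,5): crosses AB
  edge (22,5)–(21,9): clear
  edge (21,9)–(18,11): clear
  edge (18,11)–(15,8): crosses AB
  edge (15,8)–(14,2): clear
  → BLOCKED
Obstacle 3 [(1,16) (10,21) (1,24)]:
  edge (1,16)–(10,21): clear
  edge (10,21)–(1,24): clear
  edge (1,24)–(1,16): clear
  midpoint (15,9) outside
  → clear
Obstacle 4 [(2,10) (3,6) (8,0) (11,5) (11,11)]:
  edge (2,10)–(3,6): clear
  edge (3,6)–(8,0): clear
  edge (8,0)–(11,5): clear
  edge (11,5)–(11,11): clear
  edge (11,11)–(2,10): clear
  midpoint (15,9) outside
  → clear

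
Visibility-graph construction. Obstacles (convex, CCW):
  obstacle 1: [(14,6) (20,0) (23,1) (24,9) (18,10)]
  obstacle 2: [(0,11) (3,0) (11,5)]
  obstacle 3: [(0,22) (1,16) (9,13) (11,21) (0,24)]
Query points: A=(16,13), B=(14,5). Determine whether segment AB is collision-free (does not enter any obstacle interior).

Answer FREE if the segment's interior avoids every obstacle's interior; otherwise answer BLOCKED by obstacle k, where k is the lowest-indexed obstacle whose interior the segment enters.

Obstacle 1 [(14,6) (20,0) (23,1) (24,9) (18,10)]:
  edge (14,6)–(20,0): crosses AB
  edge (20,0)–(23,1): clear
  edge (23,1)–(24,9): clear
  edge (24,9)–(18,10): clear
  edge (18,10)–(14,6): crosses AB
  → BLOCKED
Obstacle 2 [(0,11) (3,0) (11,5)]:
  edge (0,11)–(3,0): clear
  edge (3,0)–(11,5): clear
  edge (11,5)–(0,11): clear
  midpoint (15,9) outside
  → clear
Obstacle 3 [(0,22) (1,16) (9,13) (11,21) (0,24)]:
  edge (0,22)–(1,16): clear
  edge (1,16)–(9,13): clear
  edge (9,13)–(11,21): clear
  edge (11,21)–(0,24): clear
  edge (0,24)–(0,22): clear
  midpoint (15,9) outside
  → clear

BLOCKED by obstacle 1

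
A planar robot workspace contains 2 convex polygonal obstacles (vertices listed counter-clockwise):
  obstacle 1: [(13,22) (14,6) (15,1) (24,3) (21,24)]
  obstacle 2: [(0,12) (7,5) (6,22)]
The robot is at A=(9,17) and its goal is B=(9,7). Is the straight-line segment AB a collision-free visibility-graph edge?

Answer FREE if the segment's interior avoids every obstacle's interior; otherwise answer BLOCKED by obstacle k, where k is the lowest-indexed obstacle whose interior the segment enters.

Obstacle 1 [(13,22) (14,6) (15,1) (24,3) (21,24)]:
  edge (13,22)–(14,6): clear
  edge (14,6)–(15,1): clear
  edge (15,1)–(24,3): clear
  edge (24,3)–(21,24): clear
  edge (21,24)–(13,22): clear
  midpoint (9,12) outside
  → clear
Obstacle 2 [(0,12) (7,5) (6,22)]:
  edge (0,12)–(7,5): clear
  edge (7,5)–(6,22): clear
  edge (6,22)–(0,12): clear
  midpoint (9,12) outside
  → clear

FREE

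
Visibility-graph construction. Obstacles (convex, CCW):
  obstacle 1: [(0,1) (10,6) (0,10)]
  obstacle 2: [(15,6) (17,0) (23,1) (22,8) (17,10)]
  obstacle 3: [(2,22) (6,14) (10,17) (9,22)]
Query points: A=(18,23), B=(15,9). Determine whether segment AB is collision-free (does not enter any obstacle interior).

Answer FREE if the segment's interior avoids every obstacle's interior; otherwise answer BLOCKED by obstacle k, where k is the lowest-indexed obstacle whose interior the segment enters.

FREE

Obstacle 1 [(0,1) (10,6) (0,10)]:
  edge (0,1)–(10,6): clear
  edge (10,6)–(0,10): clear
  edge (0,10)–(0,1): clear
  midpoint (33/2,16) outside
  → clear
Obstacle 2 [(15,6) (17,0) (23,1) (22,8) (17,10)]:
  edge (15,6)–(17,0): clear
  edge (17,0)–(23,1): clear
  edge (23,1)–(22,8): clear
  edge (22,8)–(17,10): clear
  edge (17,10)–(15,6): clear
  midpoint (33/2,16) outside
  → clear
Obstacle 3 [(2,22) (6,14) (10,17) (9,22)]:
  edge (2,22)–(6,14): clear
  edge (6,14)–(10,17): clear
  edge (10,17)–(9,22): clear
  edge (9,22)–(2,22): clear
  midpoint (33/2,16) outside
  → clear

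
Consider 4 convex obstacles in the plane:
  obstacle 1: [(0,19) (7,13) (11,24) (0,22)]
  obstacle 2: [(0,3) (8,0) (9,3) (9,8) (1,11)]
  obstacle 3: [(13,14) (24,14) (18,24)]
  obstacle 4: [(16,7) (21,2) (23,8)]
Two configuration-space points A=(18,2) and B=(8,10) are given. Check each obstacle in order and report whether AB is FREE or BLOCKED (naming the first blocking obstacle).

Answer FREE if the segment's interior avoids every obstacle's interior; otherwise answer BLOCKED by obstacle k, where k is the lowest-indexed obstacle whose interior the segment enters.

Obstacle 1 [(0,19) (7,13) (11,24) (0,22)]:
  edge (0,19)–(7,13): clear
  edge (7,13)–(11,24): clear
  edge (11,24)–(0,22): clear
  edge (0,22)–(0,19): clear
  midpoint (13,6) outside
  → clear
Obstacle 2 [(0,3) (8,0) (9,3) (9,8) (1,11)]:
  edge (0,3)–(8,0): clear
  edge (8,0)–(9,3): clear
  edge (9,3)–(9,8): clear
  edge (9,8)–(1,11): clear
  edge (1,11)–(0,3): clear
  midpoint (13,6) outside
  → clear
Obstacle 3 [(13,14) (24,14) (18,24)]:
  edge (13,14)–(24,14): clear
  edge (24,14)–(18,24): clear
  edge (18,24)–(13,14): clear
  midpoint (13,6) outside
  → clear
Obstacle 4 [(16,7) (21,2) (23,8)]:
  edge (16,7)–(21,2): clear
  edge (21,2)–(23,8): clear
  edge (23,8)–(16,7): clear
  midpoint (13,6) outside
  → clear

FREE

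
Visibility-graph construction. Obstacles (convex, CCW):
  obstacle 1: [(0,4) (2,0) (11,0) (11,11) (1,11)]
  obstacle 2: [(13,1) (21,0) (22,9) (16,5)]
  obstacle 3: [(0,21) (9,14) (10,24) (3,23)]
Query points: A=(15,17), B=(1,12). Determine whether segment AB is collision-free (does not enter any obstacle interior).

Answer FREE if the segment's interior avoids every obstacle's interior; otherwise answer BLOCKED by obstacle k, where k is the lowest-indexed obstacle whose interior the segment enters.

BLOCKED by obstacle 3

Obstacle 1 [(0,4) (2,0) (11,0) (11,11) (1,11)]:
  edge (0,4)–(2,0): clear
  edge (2,0)–(11,0): clear
  edge (11,0)–(11,11): clear
  edge (11,11)–(1,11): clear
  edge (1,11)–(0,4): clear
  midpoint (8,29/2) outside
  → clear
Obstacle 2 [(13,1) (21,0) (22,9) (16,5)]:
  edge (13,1)–(21,0): clear
  edge (21,0)–(22,9): clear
  edge (22,9)–(16,5): clear
  edge (16,5)–(13,1): clear
  midpoint (8,29/2) outside
  → clear
Obstacle 3 [(0,21) (9,14) (10,24) (3,23)]:
  edge (0,21)–(9,14): crosses AB
  edge (9,14)–(10,24): crosses AB
  edge (10,24)–(3,23): clear
  edge (3,23)–(0,21): clear
  → BLOCKED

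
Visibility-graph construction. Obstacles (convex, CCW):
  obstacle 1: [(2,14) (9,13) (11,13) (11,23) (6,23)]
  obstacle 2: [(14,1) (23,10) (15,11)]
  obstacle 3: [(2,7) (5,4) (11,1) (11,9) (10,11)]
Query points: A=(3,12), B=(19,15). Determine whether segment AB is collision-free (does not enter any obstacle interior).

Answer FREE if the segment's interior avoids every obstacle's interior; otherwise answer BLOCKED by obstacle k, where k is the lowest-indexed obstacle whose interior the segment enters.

BLOCKED by obstacle 1

Obstacle 1 [(2,14) (9,13) (11,13) (11,23) (6,23)]:
  edge (2,14)–(9,13): crosses AB
  edge (9,13)–(11,13): clear
  edge (11,13)–(11,23): crosses AB
  edge (11,23)–(6,23): clear
  edge (6,23)–(2,14): clear
  → BLOCKED
Obstacle 2 [(14,1) (23,10) (15,11)]:
  edge (14,1)–(23,10): clear
  edge (23,10)–(15,11): clear
  edge (15,11)–(14,1): clear
  midpoint (11,27/2) outside
  → clear
Obstacle 3 [(2,7) (5,4) (11,1) (11,9) (10,11)]:
  edge (2,7)–(5,4): clear
  edge (5,4)–(11,1): clear
  edge (11,1)–(11,9): clear
  edge (11,9)–(10,11): clear
  edge (10,11)–(2,7): clear
  midpoint (11,27/2) outside
  → clear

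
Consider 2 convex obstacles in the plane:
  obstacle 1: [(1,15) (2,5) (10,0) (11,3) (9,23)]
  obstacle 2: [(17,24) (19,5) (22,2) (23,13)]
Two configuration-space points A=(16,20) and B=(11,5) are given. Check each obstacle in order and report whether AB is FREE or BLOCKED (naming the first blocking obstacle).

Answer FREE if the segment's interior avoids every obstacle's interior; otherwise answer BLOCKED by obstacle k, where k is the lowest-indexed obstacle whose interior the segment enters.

FREE

Obstacle 1 [(1,15) (2,5) (10,0) (11,3) (9,23)]:
  edge (1,15)–(2,5): clear
  edge (2,5)–(10,0): clear
  edge (10,0)–(11,3): clear
  edge (11,3)–(9,23): clear
  edge (9,23)–(1,15): clear
  midpoint (27/2,25/2) outside
  → clear
Obstacle 2 [(17,24) (19,5) (22,2) (23,13)]:
  edge (17,24)–(19,5): clear
  edge (19,5)–(22,2): clear
  edge (22,2)–(23,13): clear
  edge (23,13)–(17,24): clear
  midpoint (27/2,25/2) outside
  → clear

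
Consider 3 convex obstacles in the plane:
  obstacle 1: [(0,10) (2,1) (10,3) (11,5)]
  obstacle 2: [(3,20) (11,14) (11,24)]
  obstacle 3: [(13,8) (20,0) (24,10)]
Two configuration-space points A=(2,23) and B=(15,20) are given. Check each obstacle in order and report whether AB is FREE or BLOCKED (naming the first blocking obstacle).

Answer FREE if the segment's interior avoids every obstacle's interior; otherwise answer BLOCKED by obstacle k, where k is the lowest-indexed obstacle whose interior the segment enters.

Obstacle 1 [(0,10) (2,1) (10,3) (11,5)]:
  edge (0,10)–(2,1): clear
  edge (2,1)–(10,3): clear
  edge (10,3)–(11,5): clear
  edge (11,5)–(0,10): clear
  midpoint (17/2,43/2) outside
  → clear
Obstacle 2 [(3,20) (11,14) (11,24)]:
  edge (3,20)–(11,14): clear
  edge (11,14)–(11,24): crosses AB
  edge (11,24)–(3,20): crosses AB
  → BLOCKED
Obstacle 3 [(13,8) (20,0) (24,10)]:
  edge (13,8)–(20,0): clear
  edge (20,0)–(24,10): clear
  edge (24,10)–(13,8): clear
  midpoint (17/2,43/2) outside
  → clear

BLOCKED by obstacle 2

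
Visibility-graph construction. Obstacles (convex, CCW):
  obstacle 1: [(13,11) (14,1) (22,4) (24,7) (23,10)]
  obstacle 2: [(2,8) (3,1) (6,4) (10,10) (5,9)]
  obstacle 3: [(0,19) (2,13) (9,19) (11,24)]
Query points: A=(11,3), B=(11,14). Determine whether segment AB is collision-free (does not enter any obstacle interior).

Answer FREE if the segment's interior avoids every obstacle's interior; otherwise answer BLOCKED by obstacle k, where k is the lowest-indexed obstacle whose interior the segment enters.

Obstacle 1 [(13,11) (14,1) (22,4) (24,7) (23,10)]:
  edge (13,11)–(14,1): clear
  edge (14,1)–(22,4): clear
  edge (22,4)–(24,7): clear
  edge (24,7)–(23,10): clear
  edge (23,10)–(13,11): clear
  midpoint (11,17/2) outside
  → clear
Obstacle 2 [(2,8) (3,1) (6,4) (10,10) (5,9)]:
  edge (2,8)–(3,1): clear
  edge (3,1)–(6,4): clear
  edge (6,4)–(10,10): clear
  edge (10,10)–(5,9): clear
  edge (5,9)–(2,8): clear
  midpoint (11,17/2) outside
  → clear
Obstacle 3 [(0,19) (2,13) (9,19) (11,24)]:
  edge (0,19)–(2,13): clear
  edge (2,13)–(9,19): clear
  edge (9,19)–(11,24): clear
  edge (11,24)–(0,19): clear
  midpoint (11,17/2) outside
  → clear

FREE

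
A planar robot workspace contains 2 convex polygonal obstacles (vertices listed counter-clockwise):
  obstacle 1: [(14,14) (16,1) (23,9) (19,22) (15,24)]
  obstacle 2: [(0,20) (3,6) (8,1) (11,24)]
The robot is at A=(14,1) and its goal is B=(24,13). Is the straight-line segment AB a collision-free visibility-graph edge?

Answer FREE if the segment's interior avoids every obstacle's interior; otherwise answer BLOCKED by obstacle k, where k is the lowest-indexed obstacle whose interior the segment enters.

Obstacle 1 [(14,14) (16,1) (23,9) (19,22) (15,24)]:
  edge (14,14)–(16,1): crosses AB
  edge (16,1)–(23,9): clear
  edge (23,9)–(19,22): crosses AB
  edge (19,22)–(15,24): clear
  edge (15,24)–(14,14): clear
  → BLOCKED
Obstacle 2 [(0,20) (3,6) (8,1) (11,24)]:
  edge (0,20)–(3,6): clear
  edge (3,6)–(8,1): clear
  edge (8,1)–(11,24): clear
  edge (11,24)–(0,20): clear
  midpoint (19,7) outside
  → clear

BLOCKED by obstacle 1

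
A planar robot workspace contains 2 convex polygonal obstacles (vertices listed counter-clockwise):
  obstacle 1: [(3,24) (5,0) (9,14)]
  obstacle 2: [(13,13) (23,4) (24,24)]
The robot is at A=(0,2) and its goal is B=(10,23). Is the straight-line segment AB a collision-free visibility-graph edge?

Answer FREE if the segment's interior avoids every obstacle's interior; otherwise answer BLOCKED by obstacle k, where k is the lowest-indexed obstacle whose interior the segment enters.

Obstacle 1 [(3,24) (5,0) (9,14)]:
  edge (3,24)–(5,0): crosses AB
  edge (5,0)–(9,14): clear
  edge (9,14)–(3,24): crosses AB
  → BLOCKED
Obstacle 2 [(13,13) (23,4) (24,24)]:
  edge (13,13)–(23,4): clear
  edge (23,4)–(24,24): clear
  edge (24,24)–(13,13): clear
  midpoint (5,25/2) outside
  → clear

BLOCKED by obstacle 1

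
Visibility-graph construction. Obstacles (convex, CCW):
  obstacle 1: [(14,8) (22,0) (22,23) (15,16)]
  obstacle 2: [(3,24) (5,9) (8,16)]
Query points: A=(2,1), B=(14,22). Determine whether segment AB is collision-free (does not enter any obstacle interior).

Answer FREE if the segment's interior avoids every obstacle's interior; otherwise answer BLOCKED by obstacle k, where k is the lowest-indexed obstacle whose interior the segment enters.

FREE

Obstacle 1 [(14,8) (22,0) (22,23) (15,16)]:
  edge (14,8)–(22,0): clear
  edge (22,0)–(22,23): clear
  edge (22,23)–(15,16): clear
  edge (15,16)–(14,8): clear
  midpoint (8,23/2) outside
  → clear
Obstacle 2 [(3,24) (5,9) (8,16)]:
  edge (3,24)–(5,9): clear
  edge (5,9)–(8,16): clear
  edge (8,16)–(3,24): clear
  midpoint (8,23/2) outside
  → clear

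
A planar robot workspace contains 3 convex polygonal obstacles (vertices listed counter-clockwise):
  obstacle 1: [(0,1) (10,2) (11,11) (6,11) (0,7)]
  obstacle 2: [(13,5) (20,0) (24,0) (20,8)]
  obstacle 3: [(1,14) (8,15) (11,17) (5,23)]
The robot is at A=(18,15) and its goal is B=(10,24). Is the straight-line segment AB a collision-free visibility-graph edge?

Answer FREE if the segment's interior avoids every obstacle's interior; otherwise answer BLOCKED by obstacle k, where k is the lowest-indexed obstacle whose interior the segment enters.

FREE

Obstacle 1 [(0,1) (10,2) (11,11) (6,11) (0,7)]:
  edge (0,1)–(10,2): clear
  edge (10,2)–(11,11): clear
  edge (11,11)–(6,11): clear
  edge (6,11)–(0,7): clear
  edge (0,7)–(0,1): clear
  midpoint (14,39/2) outside
  → clear
Obstacle 2 [(13,5) (20,0) (24,0) (20,8)]:
  edge (13,5)–(20,0): clear
  edge (20,0)–(24,0): clear
  edge (24,0)–(20,8): clear
  edge (20,8)–(13,5): clear
  midpoint (14,39/2) outside
  → clear
Obstacle 3 [(1,14) (8,15) (11,17) (5,23)]:
  edge (1,14)–(8,15): clear
  edge (8,15)–(11,17): clear
  edge (11,17)–(5,23): clear
  edge (5,23)–(1,14): clear
  midpoint (14,39/2) outside
  → clear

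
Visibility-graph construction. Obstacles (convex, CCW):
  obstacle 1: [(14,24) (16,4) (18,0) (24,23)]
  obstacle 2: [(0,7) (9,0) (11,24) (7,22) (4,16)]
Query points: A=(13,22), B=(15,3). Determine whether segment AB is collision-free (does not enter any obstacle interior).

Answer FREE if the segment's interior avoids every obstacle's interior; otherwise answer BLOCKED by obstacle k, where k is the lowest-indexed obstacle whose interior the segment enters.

FREE

Obstacle 1 [(14,24) (16,4) (18,0) (24,23)]:
  edge (14,24)–(16,4): clear
  edge (16,4)–(18,0): clear
  edge (18,0)–(24,23): clear
  edge (24,23)–(14,24): clear
  midpoint (14,25/2) outside
  → clear
Obstacle 2 [(0,7) (9,0) (11,24) (7,22) (4,16)]:
  edge (0,7)–(9,0): clear
  edge (9,0)–(11,24): clear
  edge (11,24)–(7,22): clear
  edge (7,22)–(4,16): clear
  edge (4,16)–(0,7): clear
  midpoint (14,25/2) outside
  → clear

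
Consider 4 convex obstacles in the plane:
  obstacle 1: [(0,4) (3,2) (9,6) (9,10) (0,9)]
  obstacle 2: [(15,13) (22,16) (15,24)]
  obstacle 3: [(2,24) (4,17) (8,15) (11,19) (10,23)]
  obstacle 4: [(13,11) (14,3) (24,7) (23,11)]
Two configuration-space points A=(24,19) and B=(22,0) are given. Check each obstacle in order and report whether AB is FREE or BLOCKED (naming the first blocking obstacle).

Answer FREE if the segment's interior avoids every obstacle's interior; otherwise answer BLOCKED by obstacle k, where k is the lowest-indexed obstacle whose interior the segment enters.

Obstacle 1 [(0,4) (3,2) (9,6) (9,10) (0,9)]:
  edge (0,4)–(3,2): clear
  edge (3,2)–(9,6): clear
  edge (9,6)–(9,10): clear
  edge (9,10)–(0,9): clear
  edge (0,9)–(0,4): clear
  midpoint (23,19/2) outside
  → clear
Obstacle 2 [(15,13) (22,16) (15,24)]:
  edge (15,13)–(22,16): clear
  edge (22,16)–(15,24): clear
  edge (15,24)–(15,13): clear
  midpoint (23,19/2) outside
  → clear
Obstacle 3 [(2,24) (4,17) (8,15) (11,19) (10,23)]:
  edge (2,24)–(4,17): clear
  edge (4,17)–(8,15): clear
  edge (8,15)–(11,19): clear
  edge (11,19)–(10,23): clear
  edge (10,23)–(2,24): clear
  midpoint (23,19/2) outside
  → clear
Obstacle 4 [(13,11) (14,3) (24,7) (23,11)]:
  edge (13,11)–(14,3): clear
  edge (14,3)–(24,7): crosses AB
  edge (24,7)–(23,11): crosses AB
  edge (23,11)–(13,11): clear
  → BLOCKED

BLOCKED by obstacle 4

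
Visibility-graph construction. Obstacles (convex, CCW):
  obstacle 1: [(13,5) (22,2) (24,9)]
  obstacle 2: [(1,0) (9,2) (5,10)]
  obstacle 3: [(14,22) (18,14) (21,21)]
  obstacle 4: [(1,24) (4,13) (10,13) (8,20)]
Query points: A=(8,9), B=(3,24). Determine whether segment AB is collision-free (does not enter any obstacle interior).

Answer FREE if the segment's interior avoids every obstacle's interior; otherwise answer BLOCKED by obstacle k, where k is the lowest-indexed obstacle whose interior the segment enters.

BLOCKED by obstacle 4

Obstacle 1 [(13,5) (22,2) (24,9)]:
  edge (13,5)–(22,2): clear
  edge (22,2)–(24,9): clear
  edge (24,9)–(13,5): clear
  midpoint (11/2,33/2) outside
  → clear
Obstacle 2 [(1,0) (9,2) (5,10)]:
  edge (1,0)–(9,2): clear
  edge (9,2)–(5,10): clear
  edge (5,10)–(1,0): clear
  midpoint (11/2,33/2) outside
  → clear
Obstacle 3 [(14,22) (18,14) (21,21)]:
  edge (14,22)–(18,14): clear
  edge (18,14)–(21,21): clear
  edge (21,21)–(14,22): clear
  midpoint (11/2,33/2) outside
  → clear
Obstacle 4 [(1,24) (4,13) (10,13) (8,20)]:
  edge (1,24)–(4,13): clear
  edge (4,13)–(10,13): crosses AB
  edge (10,13)–(8,20): clear
  edge (8,20)–(1,24): crosses AB
  → BLOCKED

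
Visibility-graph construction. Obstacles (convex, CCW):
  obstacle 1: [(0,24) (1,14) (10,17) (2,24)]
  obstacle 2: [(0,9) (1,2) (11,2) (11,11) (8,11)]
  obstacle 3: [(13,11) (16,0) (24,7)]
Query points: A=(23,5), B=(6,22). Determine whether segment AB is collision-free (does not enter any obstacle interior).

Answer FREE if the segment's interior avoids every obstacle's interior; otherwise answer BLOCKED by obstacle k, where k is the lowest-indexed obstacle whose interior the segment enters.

Obstacle 1 [(0,24) (1,14) (10,17) (2,24)]:
  edge (0,24)–(1,14): clear
  edge (1,14)–(10,17): clear
  edge (10,17)–(2,24): clear
  edge (2,24)–(0,24): clear
  midpoint (29/2,27/2) outside
  → clear
Obstacle 2 [(0,9) (1,2) (11,2) (11,11) (8,11)]:
  edge (0,9)–(1,2): clear
  edge (1,2)–(11,2): clear
  edge (11,2)–(11,11): clear
  edge (11,11)–(8,11): clear
  edge (8,11)–(0,9): clear
  midpoint (29/2,27/2) outside
  → clear
Obstacle 3 [(13,11) (16,0) (24,7)]:
  edge (13,11)–(16,0): clear
  edge (16,0)–(24,7): crosses AB
  edge (24,7)–(13,11): crosses AB
  → BLOCKED

BLOCKED by obstacle 3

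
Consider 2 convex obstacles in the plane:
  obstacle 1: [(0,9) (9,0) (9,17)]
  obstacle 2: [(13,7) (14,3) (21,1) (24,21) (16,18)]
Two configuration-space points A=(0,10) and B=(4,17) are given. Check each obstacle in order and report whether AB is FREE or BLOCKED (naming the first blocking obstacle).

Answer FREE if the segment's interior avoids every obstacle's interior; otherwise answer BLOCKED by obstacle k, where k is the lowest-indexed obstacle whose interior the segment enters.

Obstacle 1 [(0,9) (9,0) (9,17)]:
  edge (0,9)–(9,0): clear
  edge (9,0)–(9,17): clear
  edge (9,17)–(0,9): clear
  midpoint (2,27/2) outside
  → clear
Obstacle 2 [(13,7) (14,3) (21,1) (24,21) (16,18)]:
  edge (13,7)–(14,3): clear
  edge (14,3)–(21,1): clear
  edge (21,1)–(24,21): clear
  edge (24,21)–(16,18): clear
  edge (16,18)–(13,7): clear
  midpoint (2,27/2) outside
  → clear

FREE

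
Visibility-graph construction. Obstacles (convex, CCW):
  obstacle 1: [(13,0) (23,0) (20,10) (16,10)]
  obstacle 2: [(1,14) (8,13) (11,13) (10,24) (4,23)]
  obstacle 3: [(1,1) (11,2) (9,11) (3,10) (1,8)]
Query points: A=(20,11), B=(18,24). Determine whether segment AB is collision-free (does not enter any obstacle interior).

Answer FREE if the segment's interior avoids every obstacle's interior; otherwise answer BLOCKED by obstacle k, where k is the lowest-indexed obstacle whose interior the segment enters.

Obstacle 1 [(13,0) (23,0) (20,10) (16,10)]:
  edge (13,0)–(23,0): clear
  edge (23,0)–(20,10): clear
  edge (20,10)–(16,10): clear
  edge (16,10)–(13,0): clear
  midpoint (19,35/2) outside
  → clear
Obstacle 2 [(1,14) (8,13) (11,13) (10,24) (4,23)]:
  edge (1,14)–(8,13): clear
  edge (8,13)–(11,13): clear
  edge (11,13)–(10,24): clear
  edge (10,24)–(4,23): clear
  edge (4,23)–(1,14): clear
  midpoint (19,35/2) outside
  → clear
Obstacle 3 [(1,1) (11,2) (9,11) (3,10) (1,8)]:
  edge (1,1)–(11,2): clear
  edge (11,2)–(9,11): clear
  edge (9,11)–(3,10): clear
  edge (3,10)–(1,8): clear
  edge (1,8)–(1,1): clear
  midpoint (19,35/2) outside
  → clear

FREE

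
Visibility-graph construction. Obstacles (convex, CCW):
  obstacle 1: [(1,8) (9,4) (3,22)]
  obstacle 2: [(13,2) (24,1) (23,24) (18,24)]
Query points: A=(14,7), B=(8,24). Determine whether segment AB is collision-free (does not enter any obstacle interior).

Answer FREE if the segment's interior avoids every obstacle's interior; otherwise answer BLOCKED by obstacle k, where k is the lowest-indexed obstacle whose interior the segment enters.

Obstacle 1 [(1,8) (9,4) (3,22)]:
  edge (1,8)–(9,4): clear
  edge (9,4)–(3,22): clear
  edge (3,22)–(1,8): clear
  midpoint (11,31/2) outside
  → clear
Obstacle 2 [(13,2) (24,1) (23,24) (18,24)]:
  edge (13,2)–(24,1): clear
  edge (24,1)–(23,24): clear
  edge (23,24)–(18,24): clear
  edge (18,24)–(13,2): clear
  midpoint (11,31/2) outside
  → clear

FREE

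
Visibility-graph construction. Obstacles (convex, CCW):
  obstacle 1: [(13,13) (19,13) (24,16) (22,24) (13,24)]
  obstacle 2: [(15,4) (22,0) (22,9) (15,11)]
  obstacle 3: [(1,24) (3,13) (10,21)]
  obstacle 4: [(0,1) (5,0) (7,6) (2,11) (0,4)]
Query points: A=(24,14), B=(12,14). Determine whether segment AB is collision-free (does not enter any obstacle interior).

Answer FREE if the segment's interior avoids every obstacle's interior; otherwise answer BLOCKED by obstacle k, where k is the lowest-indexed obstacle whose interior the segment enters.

BLOCKED by obstacle 1

Obstacle 1 [(13,13) (19,13) (24,16) (22,24) (13,24)]:
  edge (13,13)–(19,13): clear
  edge (19,13)–(24,16): crosses AB
  edge (24,16)–(22,24): clear
  edge (22,24)–(13,24): clear
  edge (13,24)–(13,13): crosses AB
  → BLOCKED
Obstacle 2 [(15,4) (22,0) (22,9) (15,11)]:
  edge (15,4)–(22,0): clear
  edge (22,0)–(22,9): clear
  edge (22,9)–(15,11): clear
  edge (15,11)–(15,4): clear
  midpoint (18,14) outside
  → clear
Obstacle 3 [(1,24) (3,13) (10,21)]:
  edge (1,24)–(3,13): clear
  edge (3,13)–(10,21): clear
  edge (10,21)–(1,24): clear
  midpoint (18,14) outside
  → clear
Obstacle 4 [(0,1) (5,0) (7,6) (2,11) (0,4)]:
  edge (0,1)–(5,0): clear
  edge (5,0)–(7,6): clear
  edge (7,6)–(2,11): clear
  edge (2,11)–(0,4): clear
  edge (0,4)–(0,1): clear
  midpoint (18,14) outside
  → clear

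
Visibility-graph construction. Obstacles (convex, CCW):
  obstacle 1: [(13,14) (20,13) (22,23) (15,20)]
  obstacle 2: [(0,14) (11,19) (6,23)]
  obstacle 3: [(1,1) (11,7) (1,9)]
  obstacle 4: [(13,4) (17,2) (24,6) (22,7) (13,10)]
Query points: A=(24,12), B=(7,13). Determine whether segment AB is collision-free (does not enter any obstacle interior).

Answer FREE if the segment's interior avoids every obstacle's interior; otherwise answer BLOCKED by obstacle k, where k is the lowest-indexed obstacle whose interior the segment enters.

Obstacle 1 [(13,14) (20,13) (22,23) (15,20)]:
  edge (13,14)–(20,13): clear
  edge (20,13)–(22,23): clear
  edge (22,23)–(15,20): clear
  edge (15,20)–(13,14): clear
  midpoint (31/2,25/2) outside
  → clear
Obstacle 2 [(0,14) (11,19) (6,23)]:
  edge (0,14)–(11,19): clear
  edge (11,19)–(6,23): clear
  edge (6,23)–(0,14): clear
  midpoint (31/2,25/2) outside
  → clear
Obstacle 3 [(1,1) (11,7) (1,9)]:
  edge (1,1)–(11,7): clear
  edge (11,7)–(1,9): clear
  edge (1,9)–(1,1): clear
  midpoint (31/2,25/2) outside
  → clear
Obstacle 4 [(13,4) (17,2) (24,6) (22,7) (13,10)]:
  edge (13,4)–(17,2): clear
  edge (17,2)–(24,6): clear
  edge (24,6)–(22,7): clear
  edge (22,7)–(13,10): clear
  edge (13,10)–(13,4): clear
  midpoint (31/2,25/2) outside
  → clear

FREE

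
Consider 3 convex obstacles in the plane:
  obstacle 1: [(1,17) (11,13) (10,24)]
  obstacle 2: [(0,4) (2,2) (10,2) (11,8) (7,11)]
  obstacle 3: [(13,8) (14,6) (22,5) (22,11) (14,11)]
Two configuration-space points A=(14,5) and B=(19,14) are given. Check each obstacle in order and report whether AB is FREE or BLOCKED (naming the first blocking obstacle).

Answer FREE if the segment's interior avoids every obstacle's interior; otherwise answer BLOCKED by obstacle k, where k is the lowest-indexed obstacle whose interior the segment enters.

Obstacle 1 [(1,17) (11,13) (10,24)]:
  edge (1,17)–(11,13): clear
  edge (11,13)–(10,24): clear
  edge (10,24)–(1,17): clear
  midpoint (33/2,19/2) outside
  → clear
Obstacle 2 [(0,4) (2,2) (10,2) (11,8) (7,11)]:
  edge (0,4)–(2,2): clear
  edge (2,2)–(10,2): clear
  edge (10,2)–(11,8): clear
  edge (11,8)–(7,11): clear
  edge (7,11)–(0,4): clear
  midpoint (33/2,19/2) outside
  → clear
Obstacle 3 [(13,8) (14,6) (22,5) (22,11) (14,11)]:
  edge (13,8)–(14,6): clear
  edge (14,6)–(22,5): crosses AB
  edge (22,5)–(22,11): clear
  edge (22,11)–(14,11): crosses AB
  edge (14,11)–(13,8): clear
  → BLOCKED

BLOCKED by obstacle 3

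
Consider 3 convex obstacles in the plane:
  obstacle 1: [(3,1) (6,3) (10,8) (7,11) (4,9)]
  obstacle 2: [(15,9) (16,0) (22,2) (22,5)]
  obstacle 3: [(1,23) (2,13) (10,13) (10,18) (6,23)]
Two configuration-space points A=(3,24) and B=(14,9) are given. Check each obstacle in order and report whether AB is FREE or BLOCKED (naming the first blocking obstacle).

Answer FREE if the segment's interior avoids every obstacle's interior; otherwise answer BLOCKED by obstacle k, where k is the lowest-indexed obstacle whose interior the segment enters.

BLOCKED by obstacle 3

Obstacle 1 [(3,1) (6,3) (10,8) (7,11) (4,9)]:
  edge (3,1)–(6,3): clear
  edge (6,3)–(10,8): clear
  edge (10,8)–(7,11): clear
  edge (7,11)–(4,9): clear
  edge (4,9)–(3,1): clear
  midpoint (17/2,33/2) outside
  → clear
Obstacle 2 [(15,9) (16,0) (22,2) (22,5)]:
  edge (15,9)–(16,0): clear
  edge (16,0)–(22,2): clear
  edge (22,2)–(22,5): clear
  edge (22,5)–(15,9): clear
  midpoint (17/2,33/2) outside
  → clear
Obstacle 3 [(1,23) (2,13) (10,13) (10,18) (6,23)]:
  edge (1,23)–(2,13): clear
  edge (2,13)–(10,13): clear
  edge (10,13)–(10,18): crosses AB
  edge (10,18)–(6,23): clear
  edge (6,23)–(1,23): crosses AB
  → BLOCKED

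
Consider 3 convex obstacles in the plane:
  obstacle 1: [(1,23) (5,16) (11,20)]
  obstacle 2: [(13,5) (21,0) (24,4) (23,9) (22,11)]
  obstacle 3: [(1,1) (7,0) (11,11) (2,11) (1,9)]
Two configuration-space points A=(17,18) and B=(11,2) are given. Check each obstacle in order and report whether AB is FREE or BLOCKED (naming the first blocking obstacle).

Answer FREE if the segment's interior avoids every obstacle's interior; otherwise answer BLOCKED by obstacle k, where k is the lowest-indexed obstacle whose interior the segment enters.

FREE

Obstacle 1 [(1,23) (5,16) (11,20)]:
  edge (1,23)–(5,16): clear
  edge (5,16)–(11,20): clear
  edge (11,20)–(1,23): clear
  midpoint (14,10) outside
  → clear
Obstacle 2 [(13,5) (21,0) (24,4) (23,9) (22,11)]:
  edge (13,5)–(21,0): clear
  edge (21,0)–(24,4): clear
  edge (24,4)–(23,9): clear
  edge (23,9)–(22,11): clear
  edge (22,11)–(13,5): clear
  midpoint (14,10) outside
  → clear
Obstacle 3 [(1,1) (7,0) (11,11) (2,11) (1,9)]:
  edge (1,1)–(7,0): clear
  edge (7,0)–(11,11): clear
  edge (11,11)–(2,11): clear
  edge (2,11)–(1,9): clear
  edge (1,9)–(1,1): clear
  midpoint (14,10) outside
  → clear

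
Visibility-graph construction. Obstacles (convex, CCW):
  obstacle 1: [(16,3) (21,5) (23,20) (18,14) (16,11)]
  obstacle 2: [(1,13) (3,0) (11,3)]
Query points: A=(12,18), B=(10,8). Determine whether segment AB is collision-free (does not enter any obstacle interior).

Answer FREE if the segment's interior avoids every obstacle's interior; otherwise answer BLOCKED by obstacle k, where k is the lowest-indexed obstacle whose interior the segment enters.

FREE

Obstacle 1 [(16,3) (21,5) (23,20) (18,14) (16,11)]:
  edge (16,3)–(21,5): clear
  edge (21,5)–(23,20): clear
  edge (23,20)–(18,14): clear
  edge (18,14)–(16,11): clear
  edge (16,11)–(16,3): clear
  midpoint (11,13) outside
  → clear
Obstacle 2 [(1,13) (3,0) (11,3)]:
  edge (1,13)–(3,0): clear
  edge (3,0)–(11,3): clear
  edge (11,3)–(1,13): clear
  midpoint (11,13) outside
  → clear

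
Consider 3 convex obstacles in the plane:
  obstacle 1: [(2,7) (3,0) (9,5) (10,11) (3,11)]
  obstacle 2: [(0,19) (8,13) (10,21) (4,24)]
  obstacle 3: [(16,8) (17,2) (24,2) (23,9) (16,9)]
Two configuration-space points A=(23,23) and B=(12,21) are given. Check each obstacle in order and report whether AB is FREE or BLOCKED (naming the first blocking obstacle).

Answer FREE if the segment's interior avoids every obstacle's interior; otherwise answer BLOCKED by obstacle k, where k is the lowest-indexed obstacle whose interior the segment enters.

FREE

Obstacle 1 [(2,7) (3,0) (9,5) (10,11) (3,11)]:
  edge (2,7)–(3,0): clear
  edge (3,0)–(9,5): clear
  edge (9,5)–(10,11): clear
  edge (10,11)–(3,11): clear
  edge (3,11)–(2,7): clear
  midpoint (35/2,22) outside
  → clear
Obstacle 2 [(0,19) (8,13) (10,21) (4,24)]:
  edge (0,19)–(8,13): clear
  edge (8,13)–(10,21): clear
  edge (10,21)–(4,24): clear
  edge (4,24)–(0,19): clear
  midpoint (35/2,22) outside
  → clear
Obstacle 3 [(16,8) (17,2) (24,2) (23,9) (16,9)]:
  edge (16,8)–(17,2): clear
  edge (17,2)–(24,2): clear
  edge (24,2)–(23,9): clear
  edge (23,9)–(16,9): clear
  edge (16,9)–(16,8): clear
  midpoint (35/2,22) outside
  → clear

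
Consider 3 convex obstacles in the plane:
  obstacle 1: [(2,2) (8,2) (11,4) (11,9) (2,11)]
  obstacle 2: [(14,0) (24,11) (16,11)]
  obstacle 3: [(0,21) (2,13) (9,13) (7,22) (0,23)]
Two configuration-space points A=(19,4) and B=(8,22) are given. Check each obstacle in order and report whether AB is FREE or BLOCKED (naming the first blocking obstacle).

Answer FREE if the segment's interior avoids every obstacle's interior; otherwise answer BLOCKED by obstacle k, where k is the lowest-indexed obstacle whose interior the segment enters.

BLOCKED by obstacle 2

Obstacle 1 [(2,2) (8,2) (11,4) (11,9) (2,11)]:
  edge (2,2)–(8,2): clear
  edge (8,2)–(11,4): clear
  edge (11,4)–(11,9): clear
  edge (11,9)–(2,11): clear
  edge (2,11)–(2,2): clear
  midpoint (27/2,13) outside
  → clear
Obstacle 2 [(14,0) (24,11) (16,11)]:
  edge (14,0)–(24,11): crosses AB
  edge (24,11)–(16,11): clear
  edge (16,11)–(14,0): crosses AB
  → BLOCKED
Obstacle 3 [(0,21) (2,13) (9,13) (7,22) (0,23)]:
  edge (0,21)–(2,13): clear
  edge (2,13)–(9,13): clear
  edge (9,13)–(7,22): clear
  edge (7,22)–(0,23): clear
  edge (0,23)–(0,21): clear
  midpoint (27/2,13) outside
  → clear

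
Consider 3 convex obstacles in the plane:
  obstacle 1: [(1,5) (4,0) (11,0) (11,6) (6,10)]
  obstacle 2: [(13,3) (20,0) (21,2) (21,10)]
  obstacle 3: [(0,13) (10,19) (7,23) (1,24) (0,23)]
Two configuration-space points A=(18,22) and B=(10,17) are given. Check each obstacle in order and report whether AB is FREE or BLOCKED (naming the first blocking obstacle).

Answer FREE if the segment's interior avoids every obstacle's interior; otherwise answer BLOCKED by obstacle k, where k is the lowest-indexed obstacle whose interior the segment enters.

FREE

Obstacle 1 [(1,5) (4,0) (11,0) (11,6) (6,10)]:
  edge (1,5)–(4,0): clear
  edge (4,0)–(11,0): clear
  edge (11,0)–(11,6): clear
  edge (11,6)–(6,10): clear
  edge (6,10)–(1,5): clear
  midpoint (14,39/2) outside
  → clear
Obstacle 2 [(13,3) (20,0) (21,2) (21,10)]:
  edge (13,3)–(20,0): clear
  edge (20,0)–(21,2): clear
  edge (21,2)–(21,10): clear
  edge (21,10)–(13,3): clear
  midpoint (14,39/2) outside
  → clear
Obstacle 3 [(0,13) (10,19) (7,23) (1,24) (0,23)]:
  edge (0,13)–(10,19): clear
  edge (10,19)–(7,23): clear
  edge (7,23)–(1,24): clear
  edge (1,24)–(0,23): clear
  edge (0,23)–(0,13): clear
  midpoint (14,39/2) outside
  → clear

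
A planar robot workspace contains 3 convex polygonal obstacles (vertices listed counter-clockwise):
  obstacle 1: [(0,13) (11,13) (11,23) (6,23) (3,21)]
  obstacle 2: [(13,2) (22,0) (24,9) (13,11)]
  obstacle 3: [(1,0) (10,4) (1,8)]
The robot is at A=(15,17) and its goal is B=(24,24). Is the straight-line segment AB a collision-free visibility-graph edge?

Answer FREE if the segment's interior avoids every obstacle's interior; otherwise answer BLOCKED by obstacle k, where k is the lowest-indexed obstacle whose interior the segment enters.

Obstacle 1 [(0,13) (11,13) (11,23) (6,23) (3,21)]:
  edge (0,13)–(11,13): clear
  edge (11,13)–(11,23): clear
  edge (11,23)–(6,23): clear
  edge (6,23)–(3,21): clear
  edge (3,21)–(0,13): clear
  midpoint (39/2,41/2) outside
  → clear
Obstacle 2 [(13,2) (22,0) (24,9) (13,11)]:
  edge (13,2)–(22,0): clear
  edge (22,0)–(24,9): clear
  edge (24,9)–(13,11): clear
  edge (13,11)–(13,2): clear
  midpoint (39/2,41/2) outside
  → clear
Obstacle 3 [(1,0) (10,4) (1,8)]:
  edge (1,0)–(10,4): clear
  edge (10,4)–(1,8): clear
  edge (1,8)–(1,0): clear
  midpoint (39/2,41/2) outside
  → clear

FREE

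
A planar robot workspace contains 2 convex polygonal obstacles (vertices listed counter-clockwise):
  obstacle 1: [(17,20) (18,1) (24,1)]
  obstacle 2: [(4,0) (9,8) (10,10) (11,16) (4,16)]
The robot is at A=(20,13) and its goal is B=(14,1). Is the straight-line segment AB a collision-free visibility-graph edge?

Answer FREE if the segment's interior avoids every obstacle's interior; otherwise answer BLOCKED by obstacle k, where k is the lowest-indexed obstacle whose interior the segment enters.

BLOCKED by obstacle 1

Obstacle 1 [(17,20) (18,1) (24,1)]:
  edge (17,20)–(18,1): crosses AB
  edge (18,1)–(24,1): clear
  edge (24,1)–(17,20): crosses AB
  → BLOCKED
Obstacle 2 [(4,0) (9,8) (10,10) (11,16) (4,16)]:
  edge (4,0)–(9,8): clear
  edge (9,8)–(10,10): clear
  edge (10,10)–(11,16): clear
  edge (11,16)–(4,16): clear
  edge (4,16)–(4,0): clear
  midpoint (17,7) outside
  → clear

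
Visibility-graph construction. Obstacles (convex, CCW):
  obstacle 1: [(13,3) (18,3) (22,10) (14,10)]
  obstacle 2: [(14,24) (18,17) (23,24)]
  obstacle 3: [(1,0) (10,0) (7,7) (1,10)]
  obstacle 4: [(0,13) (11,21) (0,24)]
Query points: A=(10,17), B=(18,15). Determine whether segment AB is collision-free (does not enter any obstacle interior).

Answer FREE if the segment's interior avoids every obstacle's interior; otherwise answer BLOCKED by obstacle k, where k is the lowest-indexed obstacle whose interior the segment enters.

FREE

Obstacle 1 [(13,3) (18,3) (22,10) (14,10)]:
  edge (13,3)–(18,3): clear
  edge (18,3)–(22,10): clear
  edge (22,10)–(14,10): clear
  edge (14,10)–(13,3): clear
  midpoint (14,16) outside
  → clear
Obstacle 2 [(14,24) (18,17) (23,24)]:
  edge (14,24)–(18,17): clear
  edge (18,17)–(23,24): clear
  edge (23,24)–(14,24): clear
  midpoint (14,16) outside
  → clear
Obstacle 3 [(1,0) (10,0) (7,7) (1,10)]:
  edge (1,0)–(10,0): clear
  edge (10,0)–(7,7): clear
  edge (7,7)–(1,10): clear
  edge (1,10)–(1,0): clear
  midpoint (14,16) outside
  → clear
Obstacle 4 [(0,13) (11,21) (0,24)]:
  edge (0,13)–(11,21): clear
  edge (11,21)–(0,24): clear
  edge (0,24)–(0,13): clear
  midpoint (14,16) outside
  → clear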